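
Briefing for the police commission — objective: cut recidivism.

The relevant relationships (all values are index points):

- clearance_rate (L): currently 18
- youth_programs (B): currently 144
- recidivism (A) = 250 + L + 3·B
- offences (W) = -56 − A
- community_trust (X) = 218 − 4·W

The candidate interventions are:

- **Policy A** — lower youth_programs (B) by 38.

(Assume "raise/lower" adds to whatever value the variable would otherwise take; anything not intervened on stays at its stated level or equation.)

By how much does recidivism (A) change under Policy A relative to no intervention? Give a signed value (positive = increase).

-114

Baseline:
  L = 18
  B = 144
  A = 250 + 18 + 3·144 = 700
Policy A (B − 38):
  L = 18
  B = 144 − 38 = 106
  A = 250 + 18 + 3·106 = 586
Change in A: 586 − 700 = -114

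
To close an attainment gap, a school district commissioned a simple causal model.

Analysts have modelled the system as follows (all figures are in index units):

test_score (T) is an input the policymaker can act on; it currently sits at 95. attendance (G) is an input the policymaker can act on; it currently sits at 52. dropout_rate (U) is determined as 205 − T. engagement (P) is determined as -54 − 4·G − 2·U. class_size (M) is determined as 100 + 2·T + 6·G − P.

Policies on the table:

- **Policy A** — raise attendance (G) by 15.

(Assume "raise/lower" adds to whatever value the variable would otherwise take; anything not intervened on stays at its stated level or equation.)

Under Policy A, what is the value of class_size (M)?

1234

Policy A (G + 15):
  T = 95
  G = 52 + 15 = 67
  U = 205 − 95 = 110
  P = -54 − 4·67 − 2·110 = -542
  M = 100 + 2·95 + 6·67 − (-542) = 1234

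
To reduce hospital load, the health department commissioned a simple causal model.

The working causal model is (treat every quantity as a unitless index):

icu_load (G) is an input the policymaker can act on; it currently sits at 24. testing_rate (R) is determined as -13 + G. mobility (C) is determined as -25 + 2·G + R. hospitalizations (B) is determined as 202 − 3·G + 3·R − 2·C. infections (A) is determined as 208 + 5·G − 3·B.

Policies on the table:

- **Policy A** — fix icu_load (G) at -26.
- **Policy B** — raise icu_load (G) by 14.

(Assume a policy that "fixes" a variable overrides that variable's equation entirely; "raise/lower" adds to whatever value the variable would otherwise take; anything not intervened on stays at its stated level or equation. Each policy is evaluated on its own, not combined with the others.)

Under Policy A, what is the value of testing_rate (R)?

-39

Policy A (G := -26):
  G = -26
  R = -13 + (-26) = -39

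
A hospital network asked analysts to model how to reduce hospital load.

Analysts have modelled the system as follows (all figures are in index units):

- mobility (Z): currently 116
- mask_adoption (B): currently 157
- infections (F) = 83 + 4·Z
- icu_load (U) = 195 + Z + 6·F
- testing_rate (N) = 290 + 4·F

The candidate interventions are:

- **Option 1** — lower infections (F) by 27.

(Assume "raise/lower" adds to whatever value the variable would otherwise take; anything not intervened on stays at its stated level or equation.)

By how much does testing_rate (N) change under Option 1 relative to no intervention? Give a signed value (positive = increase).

Baseline:
  Z = 116
  F = 83 + 4·116 = 547
  N = 290 + 4·547 = 2478
Option 1 (F − 27):
  Z = 116
  F = 83 + 4·116 (−27 from intervention) = 520
  N = 290 + 4·520 = 2370
Change in N: 2370 − 2478 = -108

-108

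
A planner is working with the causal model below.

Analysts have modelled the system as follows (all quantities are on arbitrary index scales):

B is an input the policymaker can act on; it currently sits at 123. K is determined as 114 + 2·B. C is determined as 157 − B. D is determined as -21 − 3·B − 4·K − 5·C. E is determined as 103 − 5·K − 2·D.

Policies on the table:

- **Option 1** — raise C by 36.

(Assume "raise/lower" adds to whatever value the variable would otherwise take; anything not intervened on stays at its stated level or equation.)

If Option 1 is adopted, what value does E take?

2663

Option 1 (C + 36):
  B = 123
  K = 114 + 2·123 = 360
  C = 157 − 123 (+36 from intervention) = 70
  D = -21 − 3·123 − 4·360 − 5·70 = -2180
  E = 103 − 5·360 − 2·(-2180) = 2663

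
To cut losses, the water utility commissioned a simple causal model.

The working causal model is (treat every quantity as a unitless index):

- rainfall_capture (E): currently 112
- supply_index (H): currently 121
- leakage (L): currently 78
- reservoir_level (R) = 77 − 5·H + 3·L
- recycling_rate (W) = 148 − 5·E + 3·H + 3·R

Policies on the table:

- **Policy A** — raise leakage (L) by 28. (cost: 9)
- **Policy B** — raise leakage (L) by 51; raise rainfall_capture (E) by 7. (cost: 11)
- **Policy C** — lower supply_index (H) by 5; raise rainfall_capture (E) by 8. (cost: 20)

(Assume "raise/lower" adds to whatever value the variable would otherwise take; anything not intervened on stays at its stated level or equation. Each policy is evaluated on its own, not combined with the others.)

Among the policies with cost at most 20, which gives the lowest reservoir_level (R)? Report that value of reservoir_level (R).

Policy A (L + 28):
  H = 121
  L = 78 + 28 = 106
  R = 77 − 5·121 + 3·106 = -210
Policy B (L + 51, E + 7):
  H = 121
  L = 78 + 51 = 129
  R = 77 − 5·121 + 3·129 = -141
Policy C (H − 5, E + 8):
  H = 121 − 5 = 116
  L = 78
  R = 77 − 5·116 + 3·78 = -269
Comparing — Policy A: R=-210, Policy B: R=-141, Policy C: R=-269. Lowest is -269 (Policy C).

-269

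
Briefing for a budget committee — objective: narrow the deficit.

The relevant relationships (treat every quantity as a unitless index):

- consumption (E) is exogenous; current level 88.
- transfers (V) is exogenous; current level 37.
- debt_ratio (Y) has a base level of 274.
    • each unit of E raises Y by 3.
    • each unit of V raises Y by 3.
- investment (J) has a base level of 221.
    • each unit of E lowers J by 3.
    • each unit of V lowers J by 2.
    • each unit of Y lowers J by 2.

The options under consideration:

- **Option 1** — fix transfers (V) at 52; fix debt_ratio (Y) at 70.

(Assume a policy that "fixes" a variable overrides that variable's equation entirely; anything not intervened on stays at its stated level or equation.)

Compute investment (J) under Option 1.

-287

Option 1 (V := 52, Y := 70):
  E = 88
  V = 52
  Y = 70
  J = 221 − 3·88 − 2·52 − 2·70 = -287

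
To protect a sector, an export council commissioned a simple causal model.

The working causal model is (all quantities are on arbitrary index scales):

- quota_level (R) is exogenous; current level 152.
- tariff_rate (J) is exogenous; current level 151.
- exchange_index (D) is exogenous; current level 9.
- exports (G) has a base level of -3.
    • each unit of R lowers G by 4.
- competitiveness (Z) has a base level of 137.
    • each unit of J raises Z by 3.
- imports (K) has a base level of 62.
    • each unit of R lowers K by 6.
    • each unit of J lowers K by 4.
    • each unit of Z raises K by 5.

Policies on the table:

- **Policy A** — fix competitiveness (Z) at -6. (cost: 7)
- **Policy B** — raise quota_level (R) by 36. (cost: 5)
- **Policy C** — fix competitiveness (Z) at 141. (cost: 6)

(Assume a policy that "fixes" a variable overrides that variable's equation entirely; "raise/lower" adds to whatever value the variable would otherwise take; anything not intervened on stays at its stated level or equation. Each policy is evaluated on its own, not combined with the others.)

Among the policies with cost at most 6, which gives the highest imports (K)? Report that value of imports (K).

1280

Policy B (R + 36):
  R = 152 + 36 = 188
  J = 151
  Z = 137 + 3·151 = 590
  K = 62 − 6·188 − 4·151 + 5·590 = 1280
Policy C (Z := 141):
  R = 152
  J = 151
  Z = 141
  K = 62 − 6·152 − 4·151 + 5·141 = -749
Comparing — Policy B: K=1280, Policy C: K=-749. Highest is 1280 (Policy B).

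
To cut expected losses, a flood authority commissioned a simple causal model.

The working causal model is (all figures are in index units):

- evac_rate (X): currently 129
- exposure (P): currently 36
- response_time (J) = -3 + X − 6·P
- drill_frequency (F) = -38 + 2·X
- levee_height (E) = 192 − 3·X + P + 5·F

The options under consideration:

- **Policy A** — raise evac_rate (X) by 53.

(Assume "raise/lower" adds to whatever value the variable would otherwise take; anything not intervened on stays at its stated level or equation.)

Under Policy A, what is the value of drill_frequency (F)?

326

Policy A (X + 53):
  X = 129 + 53 = 182
  F = -38 + 2·182 = 326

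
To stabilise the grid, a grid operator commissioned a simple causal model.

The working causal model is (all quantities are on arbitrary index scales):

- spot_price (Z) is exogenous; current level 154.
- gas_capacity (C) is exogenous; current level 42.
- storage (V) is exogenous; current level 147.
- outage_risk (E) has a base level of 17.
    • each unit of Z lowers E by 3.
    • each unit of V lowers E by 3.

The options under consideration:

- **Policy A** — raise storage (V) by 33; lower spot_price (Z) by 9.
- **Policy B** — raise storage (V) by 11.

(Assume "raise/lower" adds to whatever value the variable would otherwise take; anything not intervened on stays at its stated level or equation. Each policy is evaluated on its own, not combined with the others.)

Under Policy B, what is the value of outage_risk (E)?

-919

Policy B (V + 11):
  Z = 154
  V = 147 + 11 = 158
  E = 17 − 3·154 − 3·158 = -919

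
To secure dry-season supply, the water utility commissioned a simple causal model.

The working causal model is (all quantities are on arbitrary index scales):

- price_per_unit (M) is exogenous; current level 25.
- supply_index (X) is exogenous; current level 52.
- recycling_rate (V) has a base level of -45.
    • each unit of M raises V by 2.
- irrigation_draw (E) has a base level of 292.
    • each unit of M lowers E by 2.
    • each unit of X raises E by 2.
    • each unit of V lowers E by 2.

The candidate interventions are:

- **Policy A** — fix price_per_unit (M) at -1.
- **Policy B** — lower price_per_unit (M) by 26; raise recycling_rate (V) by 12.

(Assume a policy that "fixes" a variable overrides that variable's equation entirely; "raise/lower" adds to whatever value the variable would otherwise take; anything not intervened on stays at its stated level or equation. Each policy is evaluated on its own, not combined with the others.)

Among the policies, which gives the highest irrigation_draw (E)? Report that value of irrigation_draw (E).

Policy A (M := -1):
  M = -1
  X = 52
  V = -45 + 2·(-1) = -47
  E = 292 − 2·(-1) + 2·52 − 2·(-47) = 492
Policy B (M − 26, V + 12):
  M = 25 − 26 = -1
  X = 52
  V = -45 + 2·(-1) (+12 from intervention) = -35
  E = 292 − 2·(-1) + 2·52 − 2·(-35) = 468
Comparing — Policy A: E=492, Policy B: E=468. Highest is 492 (Policy A).

492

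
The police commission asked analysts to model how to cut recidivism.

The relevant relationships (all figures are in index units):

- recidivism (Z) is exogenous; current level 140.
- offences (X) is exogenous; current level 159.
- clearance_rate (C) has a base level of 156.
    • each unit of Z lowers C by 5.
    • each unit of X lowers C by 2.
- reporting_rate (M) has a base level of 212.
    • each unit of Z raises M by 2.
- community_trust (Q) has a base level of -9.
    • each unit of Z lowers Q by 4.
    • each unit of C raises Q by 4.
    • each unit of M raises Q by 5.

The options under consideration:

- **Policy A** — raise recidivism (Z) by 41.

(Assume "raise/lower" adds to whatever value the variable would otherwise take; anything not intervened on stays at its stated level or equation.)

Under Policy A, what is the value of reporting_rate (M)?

Policy A (Z + 41):
  Z = 140 + 41 = 181
  M = 212 + 2·181 = 574

574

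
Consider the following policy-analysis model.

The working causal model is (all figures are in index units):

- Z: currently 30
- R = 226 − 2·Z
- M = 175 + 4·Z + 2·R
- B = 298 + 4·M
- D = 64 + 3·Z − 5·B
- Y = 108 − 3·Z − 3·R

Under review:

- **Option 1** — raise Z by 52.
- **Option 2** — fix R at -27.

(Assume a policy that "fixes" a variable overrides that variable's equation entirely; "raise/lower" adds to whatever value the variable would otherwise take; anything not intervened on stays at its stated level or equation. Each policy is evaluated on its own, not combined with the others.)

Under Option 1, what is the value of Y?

-324

Option 1 (Z + 52):
  Z = 30 + 52 = 82
  R = 226 − 2·82 = 62
  Y = 108 − 3·82 − 3·62 = -324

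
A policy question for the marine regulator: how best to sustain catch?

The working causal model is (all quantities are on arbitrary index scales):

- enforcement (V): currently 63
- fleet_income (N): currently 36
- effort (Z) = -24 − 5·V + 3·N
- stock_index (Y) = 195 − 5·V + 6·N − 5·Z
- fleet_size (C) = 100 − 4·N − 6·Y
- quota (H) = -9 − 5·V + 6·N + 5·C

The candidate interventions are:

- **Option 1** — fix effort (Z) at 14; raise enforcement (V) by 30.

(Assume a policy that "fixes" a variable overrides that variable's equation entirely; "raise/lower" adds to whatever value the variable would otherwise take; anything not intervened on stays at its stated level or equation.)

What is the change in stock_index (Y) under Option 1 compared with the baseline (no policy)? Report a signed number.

-1375

Baseline:
  V = 63
  N = 36
  Z = -24 − 5·63 + 3·36 = -231
  Y = 195 − 5·63 + 6·36 − 5·(-231) = 1251
Option 1 (Z := 14, V + 30):
  V = 63 + 30 = 93
  N = 36
  Z = 14
  Y = 195 − 5·93 + 6·36 − 5·14 = -124
Change in Y: -124 − 1251 = -1375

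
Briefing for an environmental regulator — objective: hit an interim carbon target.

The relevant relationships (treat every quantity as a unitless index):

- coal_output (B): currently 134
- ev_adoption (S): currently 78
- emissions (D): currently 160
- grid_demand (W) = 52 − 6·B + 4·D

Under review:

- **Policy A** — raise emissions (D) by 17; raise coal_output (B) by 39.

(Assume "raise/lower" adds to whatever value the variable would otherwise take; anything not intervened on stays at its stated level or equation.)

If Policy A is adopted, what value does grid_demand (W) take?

-278

Policy A (D + 17, B + 39):
  B = 134 + 39 = 173
  D = 160 + 17 = 177
  W = 52 − 6·173 + 4·177 = -278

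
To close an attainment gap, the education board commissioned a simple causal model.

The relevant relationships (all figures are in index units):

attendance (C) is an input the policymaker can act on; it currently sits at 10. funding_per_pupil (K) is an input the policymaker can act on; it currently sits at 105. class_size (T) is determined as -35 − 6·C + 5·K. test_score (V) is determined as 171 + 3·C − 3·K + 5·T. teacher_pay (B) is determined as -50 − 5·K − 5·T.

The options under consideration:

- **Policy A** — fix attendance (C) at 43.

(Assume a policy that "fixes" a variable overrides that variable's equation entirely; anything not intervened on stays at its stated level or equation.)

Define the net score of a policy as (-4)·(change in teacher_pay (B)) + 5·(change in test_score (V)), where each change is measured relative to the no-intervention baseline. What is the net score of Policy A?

-8415

Baseline:
  C = 10
  K = 105
  T = -35 − 6·10 + 5·105 = 430
  V = 171 + 3·10 − 3·105 + 5·430 = 2036
  B = -50 − 5·105 − 5·430 = -2725
Policy A (C := 43):
  C = 43
  K = 105
  T = -35 − 6·43 + 5·105 = 232
  V = 171 + 3·43 − 3·105 + 5·232 = 1145
  B = -50 − 5·105 − 5·232 = -1735
ΔB = -1735 − (-2725) = 990; ΔV = 1145 − 2036 = -891
Score = (-4)·990 + 5·(-891) = -8415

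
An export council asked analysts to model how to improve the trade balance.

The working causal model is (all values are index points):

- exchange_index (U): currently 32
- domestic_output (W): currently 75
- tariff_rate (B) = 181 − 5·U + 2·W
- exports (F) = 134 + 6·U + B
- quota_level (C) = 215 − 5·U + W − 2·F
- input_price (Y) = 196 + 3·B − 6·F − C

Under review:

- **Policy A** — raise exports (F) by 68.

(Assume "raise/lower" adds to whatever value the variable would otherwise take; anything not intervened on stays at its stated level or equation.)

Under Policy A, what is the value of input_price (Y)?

-1681

Policy A (F + 68):
  U = 32
  W = 75
  B = 181 − 5·32 + 2·75 = 171
  F = 134 + 6·32 + 171 (+68 from intervention) = 565
  C = 215 − 5·32 + 75 − 2·565 = -1000
  Y = 196 + 3·171 − 6·565 − (-1000) = -1681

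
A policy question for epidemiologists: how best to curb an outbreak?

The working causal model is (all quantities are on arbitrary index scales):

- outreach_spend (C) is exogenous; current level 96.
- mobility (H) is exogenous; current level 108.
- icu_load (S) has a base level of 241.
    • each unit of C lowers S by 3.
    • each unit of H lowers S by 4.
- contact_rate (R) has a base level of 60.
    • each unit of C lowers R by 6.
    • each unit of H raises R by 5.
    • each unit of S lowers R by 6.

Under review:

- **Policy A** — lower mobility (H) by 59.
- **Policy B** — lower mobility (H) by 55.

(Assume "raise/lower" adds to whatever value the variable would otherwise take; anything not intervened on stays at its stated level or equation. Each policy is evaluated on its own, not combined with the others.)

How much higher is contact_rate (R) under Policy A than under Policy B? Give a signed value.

Policy A (H − 59):
  C = 96
  H = 108 − 59 = 49
  S = 241 − 3·96 − 4·49 = -243
  R = 60 − 6·96 + 5·49 − 6·(-243) = 1187
Policy B (H − 55):
  C = 96
  H = 108 − 55 = 53
  S = 241 − 3·96 − 4·53 = -259
  R = 60 − 6·96 + 5·53 − 6·(-259) = 1303
R: 1187 − 1303 = -116

-116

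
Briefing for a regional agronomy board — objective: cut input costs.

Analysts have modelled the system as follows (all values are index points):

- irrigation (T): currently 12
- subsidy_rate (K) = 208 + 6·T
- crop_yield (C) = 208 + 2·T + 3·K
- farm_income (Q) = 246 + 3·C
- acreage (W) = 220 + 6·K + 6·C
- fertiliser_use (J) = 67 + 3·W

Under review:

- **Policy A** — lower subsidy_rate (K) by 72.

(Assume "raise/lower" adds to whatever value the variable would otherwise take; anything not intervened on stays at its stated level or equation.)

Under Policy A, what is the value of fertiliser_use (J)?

Policy A (K − 72):
  T = 12
  K = 208 + 6·12 (−72 from intervention) = 208
  C = 208 + 2·12 + 3·208 = 856
  W = 220 + 6·208 + 6·856 = 6604
  J = 67 + 3·6604 = 19879

19879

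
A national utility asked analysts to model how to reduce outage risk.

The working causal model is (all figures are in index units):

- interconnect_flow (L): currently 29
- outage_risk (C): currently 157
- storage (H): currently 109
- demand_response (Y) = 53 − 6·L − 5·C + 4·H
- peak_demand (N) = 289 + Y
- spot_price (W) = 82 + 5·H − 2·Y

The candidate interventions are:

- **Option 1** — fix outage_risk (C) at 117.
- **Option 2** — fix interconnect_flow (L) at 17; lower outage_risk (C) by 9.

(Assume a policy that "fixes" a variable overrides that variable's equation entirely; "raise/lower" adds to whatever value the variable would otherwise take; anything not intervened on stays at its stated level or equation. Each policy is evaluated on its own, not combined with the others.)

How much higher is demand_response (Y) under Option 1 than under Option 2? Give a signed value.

Option 1 (C := 117):
  L = 29
  C = 117
  H = 109
  Y = 53 − 6·29 − 5·117 + 4·109 = -270
Option 2 (L := 17, C − 9):
  L = 17
  C = 157 − 9 = 148
  H = 109
  Y = 53 − 6·17 − 5·148 + 4·109 = -353
Y: -270 − (-353) = 83

83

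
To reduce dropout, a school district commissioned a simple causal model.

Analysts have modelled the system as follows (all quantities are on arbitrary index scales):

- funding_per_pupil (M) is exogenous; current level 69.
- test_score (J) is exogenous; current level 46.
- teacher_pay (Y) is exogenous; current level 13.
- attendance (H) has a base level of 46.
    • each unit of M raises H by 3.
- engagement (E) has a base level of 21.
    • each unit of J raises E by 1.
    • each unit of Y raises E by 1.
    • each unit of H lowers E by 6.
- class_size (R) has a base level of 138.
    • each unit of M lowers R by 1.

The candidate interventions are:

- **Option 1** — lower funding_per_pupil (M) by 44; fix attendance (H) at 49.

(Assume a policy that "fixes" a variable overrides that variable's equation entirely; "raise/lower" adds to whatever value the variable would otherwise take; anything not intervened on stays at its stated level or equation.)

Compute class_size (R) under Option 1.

113

Option 1 (M − 44, H := 49):
  M = 69 − 44 = 25
  R = 138 − 25 = 113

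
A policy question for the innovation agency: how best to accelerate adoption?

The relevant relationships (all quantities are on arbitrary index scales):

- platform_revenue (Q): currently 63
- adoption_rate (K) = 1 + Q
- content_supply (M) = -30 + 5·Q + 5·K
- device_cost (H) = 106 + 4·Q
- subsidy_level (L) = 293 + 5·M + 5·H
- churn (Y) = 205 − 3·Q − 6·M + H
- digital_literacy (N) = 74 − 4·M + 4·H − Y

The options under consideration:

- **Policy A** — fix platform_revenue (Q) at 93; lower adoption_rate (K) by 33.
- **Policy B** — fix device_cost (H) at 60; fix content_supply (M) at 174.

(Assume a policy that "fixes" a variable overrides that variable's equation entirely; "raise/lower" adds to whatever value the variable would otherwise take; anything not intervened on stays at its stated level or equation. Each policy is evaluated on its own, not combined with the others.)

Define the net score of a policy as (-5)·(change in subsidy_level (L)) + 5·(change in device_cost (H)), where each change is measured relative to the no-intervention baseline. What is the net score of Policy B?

16735

Baseline:
  Q = 63
  K = 1 + 63 = 64
  M = -30 + 5·63 + 5·64 = 605
  H = 106 + 4·63 = 358
  L = 293 + 5·605 + 5·358 = 5108
Policy B (H := 60, M := 174):
  Q = 63
  K = 1 + 63 = 64
  M = 174
  H = 60
  L = 293 + 5·174 + 5·60 = 1463
ΔL = 1463 − 5108 = -3645; ΔH = 60 − 358 = -298
Score = (-5)·(-3645) + 5·(-298) = 16735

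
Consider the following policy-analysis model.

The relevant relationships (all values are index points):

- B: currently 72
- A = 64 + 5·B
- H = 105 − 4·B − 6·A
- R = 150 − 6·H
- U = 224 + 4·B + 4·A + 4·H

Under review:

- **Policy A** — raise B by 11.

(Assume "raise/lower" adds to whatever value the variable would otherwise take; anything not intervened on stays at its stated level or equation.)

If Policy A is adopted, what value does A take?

Policy A (B + 11):
  B = 72 + 11 = 83
  A = 64 + 5·83 = 479

479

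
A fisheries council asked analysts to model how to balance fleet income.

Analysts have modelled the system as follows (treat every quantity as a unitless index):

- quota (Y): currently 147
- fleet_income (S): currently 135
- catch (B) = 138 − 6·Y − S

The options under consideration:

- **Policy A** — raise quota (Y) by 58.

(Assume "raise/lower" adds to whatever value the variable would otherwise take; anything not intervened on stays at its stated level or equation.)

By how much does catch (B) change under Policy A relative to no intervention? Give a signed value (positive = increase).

Baseline:
  Y = 147
  S = 135
  B = 138 − 6·147 − 135 = -879
Policy A (Y + 58):
  Y = 147 + 58 = 205
  S = 135
  B = 138 − 6·205 − 135 = -1227
Change in B: -1227 − (-879) = -348

-348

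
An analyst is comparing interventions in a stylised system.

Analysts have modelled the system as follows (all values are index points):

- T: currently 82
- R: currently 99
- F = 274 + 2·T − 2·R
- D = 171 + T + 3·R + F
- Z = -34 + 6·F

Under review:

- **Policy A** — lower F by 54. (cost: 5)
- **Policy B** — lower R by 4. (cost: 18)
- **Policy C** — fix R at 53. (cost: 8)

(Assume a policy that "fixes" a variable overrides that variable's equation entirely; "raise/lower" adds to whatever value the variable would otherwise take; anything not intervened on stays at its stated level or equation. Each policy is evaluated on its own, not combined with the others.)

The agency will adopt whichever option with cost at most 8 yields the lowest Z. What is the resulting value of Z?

Policy A (F − 54):
  T = 82
  R = 99
  F = 274 + 2·82 − 2·99 (−54 from intervention) = 186
  Z = -34 + 6·186 = 1082
Policy C (R := 53):
  T = 82
  R = 53
  F = 274 + 2·82 − 2·53 = 332
  Z = -34 + 6·332 = 1958
Comparing — Policy A: Z=1082, Policy C: Z=1958. Lowest is 1082 (Policy A).

1082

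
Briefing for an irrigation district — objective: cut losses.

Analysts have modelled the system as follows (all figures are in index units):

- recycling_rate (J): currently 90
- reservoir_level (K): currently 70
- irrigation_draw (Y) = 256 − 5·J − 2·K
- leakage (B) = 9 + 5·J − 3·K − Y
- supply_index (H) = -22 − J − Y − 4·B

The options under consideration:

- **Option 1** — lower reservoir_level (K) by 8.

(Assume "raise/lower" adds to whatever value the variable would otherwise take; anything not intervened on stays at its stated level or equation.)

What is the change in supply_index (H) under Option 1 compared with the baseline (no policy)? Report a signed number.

Baseline:
  J = 90
  K = 70
  Y = 256 − 5·90 − 2·70 = -334
  B = 9 + 5·90 − 3·70 − (-334) = 583
  H = -22 − 90 − (-334) − 4·583 = -2110
Option 1 (K − 8):
  J = 90
  K = 70 − 8 = 62
  Y = 256 − 5·90 − 2·62 = -318
  B = 9 + 5·90 − 3·62 − (-318) = 591
  H = -22 − 90 − (-318) − 4·591 = -2158
Change in H: -2158 − (-2110) = -48

-48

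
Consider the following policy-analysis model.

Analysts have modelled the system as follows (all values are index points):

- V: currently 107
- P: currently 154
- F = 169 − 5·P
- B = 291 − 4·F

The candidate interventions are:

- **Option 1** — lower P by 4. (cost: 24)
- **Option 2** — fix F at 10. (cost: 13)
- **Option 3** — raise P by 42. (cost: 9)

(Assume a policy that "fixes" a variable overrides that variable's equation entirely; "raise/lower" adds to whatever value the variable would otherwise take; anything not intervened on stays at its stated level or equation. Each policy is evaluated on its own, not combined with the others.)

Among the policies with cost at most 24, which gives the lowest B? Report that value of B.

Option 1 (P − 4):
  P = 154 − 4 = 150
  F = 169 − 5·150 = -581
  B = 291 − 4·(-581) = 2615
Option 2 (F := 10):
  P = 154
  F = 10
  B = 291 − 4·10 = 251
Option 3 (P + 42):
  P = 154 + 42 = 196
  F = 169 − 5·196 = -811
  B = 291 − 4·(-811) = 3535
Comparing — Option 1: B=2615, Option 2: B=251, Option 3: B=3535. Lowest is 251 (Option 2).

251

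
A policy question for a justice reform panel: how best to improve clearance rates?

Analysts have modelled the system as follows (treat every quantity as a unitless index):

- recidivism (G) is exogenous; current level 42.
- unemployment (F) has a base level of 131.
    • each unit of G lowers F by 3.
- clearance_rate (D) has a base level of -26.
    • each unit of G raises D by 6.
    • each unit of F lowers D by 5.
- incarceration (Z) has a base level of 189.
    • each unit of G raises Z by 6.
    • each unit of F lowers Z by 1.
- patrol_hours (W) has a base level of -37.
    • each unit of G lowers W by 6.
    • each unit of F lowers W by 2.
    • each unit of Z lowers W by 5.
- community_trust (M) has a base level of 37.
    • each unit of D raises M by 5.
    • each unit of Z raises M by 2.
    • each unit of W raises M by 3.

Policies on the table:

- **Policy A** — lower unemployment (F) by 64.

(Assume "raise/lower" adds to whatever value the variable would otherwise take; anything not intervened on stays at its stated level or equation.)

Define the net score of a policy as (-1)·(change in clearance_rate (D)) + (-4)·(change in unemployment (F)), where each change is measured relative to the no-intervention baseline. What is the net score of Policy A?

Baseline:
  G = 42
  F = 131 − 3·42 = 5
  D = -26 + 6·42 − 5·5 = 201
Policy A (F − 64):
  G = 42
  F = 131 − 3·42 (−64 from intervention) = -59
  D = -26 + 6·42 − 5·(-59) = 521
ΔD = 521 − 201 = 320; ΔF = -59 − 5 = -64
Score = (-1)·320 + (-4)·(-64) = -64

-64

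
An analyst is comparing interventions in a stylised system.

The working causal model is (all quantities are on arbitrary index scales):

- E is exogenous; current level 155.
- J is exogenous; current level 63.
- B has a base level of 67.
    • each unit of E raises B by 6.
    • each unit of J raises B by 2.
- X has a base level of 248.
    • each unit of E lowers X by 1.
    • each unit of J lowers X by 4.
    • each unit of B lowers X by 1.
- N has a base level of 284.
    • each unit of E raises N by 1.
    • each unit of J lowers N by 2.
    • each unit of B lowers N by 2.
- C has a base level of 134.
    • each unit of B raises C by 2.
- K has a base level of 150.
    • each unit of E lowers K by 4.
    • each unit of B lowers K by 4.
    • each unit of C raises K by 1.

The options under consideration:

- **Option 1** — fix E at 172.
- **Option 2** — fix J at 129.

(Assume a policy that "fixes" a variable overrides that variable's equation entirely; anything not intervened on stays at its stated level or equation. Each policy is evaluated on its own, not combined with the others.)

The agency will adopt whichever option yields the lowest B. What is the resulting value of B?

1225

Option 1 (E := 172):
  E = 172
  J = 63
  B = 67 + 6·172 + 2·63 = 1225
Option 2 (J := 129):
  E = 155
  J = 129
  B = 67 + 6·155 + 2·129 = 1255
Comparing — Option 1: B=1225, Option 2: B=1255. Lowest is 1225 (Option 1).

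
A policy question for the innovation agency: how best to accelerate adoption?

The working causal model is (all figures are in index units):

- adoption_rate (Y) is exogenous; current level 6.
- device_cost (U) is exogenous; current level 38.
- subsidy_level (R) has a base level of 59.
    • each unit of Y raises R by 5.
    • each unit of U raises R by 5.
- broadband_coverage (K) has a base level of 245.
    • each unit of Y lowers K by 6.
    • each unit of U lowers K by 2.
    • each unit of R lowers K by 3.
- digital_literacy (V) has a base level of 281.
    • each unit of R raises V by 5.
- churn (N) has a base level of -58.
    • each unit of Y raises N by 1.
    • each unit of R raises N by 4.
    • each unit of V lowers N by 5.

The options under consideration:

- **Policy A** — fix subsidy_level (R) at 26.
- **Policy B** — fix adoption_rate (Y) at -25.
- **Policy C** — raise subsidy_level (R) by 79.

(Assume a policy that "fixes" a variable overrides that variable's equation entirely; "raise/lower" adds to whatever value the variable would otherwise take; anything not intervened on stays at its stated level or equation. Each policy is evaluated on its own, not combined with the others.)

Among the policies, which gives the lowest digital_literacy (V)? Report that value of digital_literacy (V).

Policy A (R := 26):
  Y = 6
  U = 38
  R = 26
  V = 281 + 5·26 = 411
Policy B (Y := -25):
  Y = -25
  U = 38
  R = 59 + 5·(-25) + 5·38 = 124
  V = 281 + 5·124 = 901
Policy C (R + 79):
  Y = 6
  U = 38
  R = 59 + 5·6 + 5·38 (+79 from intervention) = 358
  V = 281 + 5·358 = 2071
Comparing — Policy A: V=411, Policy B: V=901, Policy C: V=2071. Lowest is 411 (Policy A).

411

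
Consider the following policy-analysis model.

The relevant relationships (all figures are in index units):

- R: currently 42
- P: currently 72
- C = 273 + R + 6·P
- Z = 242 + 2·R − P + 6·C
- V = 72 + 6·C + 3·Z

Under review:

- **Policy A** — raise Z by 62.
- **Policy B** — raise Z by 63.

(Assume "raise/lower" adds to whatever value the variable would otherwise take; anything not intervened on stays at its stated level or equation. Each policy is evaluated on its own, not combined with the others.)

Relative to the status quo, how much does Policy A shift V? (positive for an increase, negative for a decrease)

Baseline:
  R = 42
  P = 72
  C = 273 + 42 + 6·72 = 747
  Z = 242 + 2·42 − 72 + 6·747 = 4736
  V = 72 + 6·747 + 3·4736 = 18762
Policy A (Z + 62):
  R = 42
  P = 72
  C = 273 + 42 + 6·72 = 747
  Z = 242 + 2·42 − 72 + 6·747 (+62 from intervention) = 4798
  V = 72 + 6·747 + 3·4798 = 18948
Change in V: 18948 − 18762 = 186

186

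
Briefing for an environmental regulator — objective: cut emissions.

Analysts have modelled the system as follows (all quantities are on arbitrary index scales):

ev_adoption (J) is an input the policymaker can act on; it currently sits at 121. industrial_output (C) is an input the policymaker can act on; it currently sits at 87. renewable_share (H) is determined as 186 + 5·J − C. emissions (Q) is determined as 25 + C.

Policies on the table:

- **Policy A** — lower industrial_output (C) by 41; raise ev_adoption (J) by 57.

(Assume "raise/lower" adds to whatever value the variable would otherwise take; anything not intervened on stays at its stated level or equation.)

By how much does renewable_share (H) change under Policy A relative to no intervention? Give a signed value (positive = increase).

326

Baseline:
  J = 121
  C = 87
  H = 186 + 5·121 − 87 = 704
Policy A (C − 41, J + 57):
  J = 121 + 57 = 178
  C = 87 − 41 = 46
  H = 186 + 5·178 − 46 = 1030
Change in H: 1030 − 704 = 326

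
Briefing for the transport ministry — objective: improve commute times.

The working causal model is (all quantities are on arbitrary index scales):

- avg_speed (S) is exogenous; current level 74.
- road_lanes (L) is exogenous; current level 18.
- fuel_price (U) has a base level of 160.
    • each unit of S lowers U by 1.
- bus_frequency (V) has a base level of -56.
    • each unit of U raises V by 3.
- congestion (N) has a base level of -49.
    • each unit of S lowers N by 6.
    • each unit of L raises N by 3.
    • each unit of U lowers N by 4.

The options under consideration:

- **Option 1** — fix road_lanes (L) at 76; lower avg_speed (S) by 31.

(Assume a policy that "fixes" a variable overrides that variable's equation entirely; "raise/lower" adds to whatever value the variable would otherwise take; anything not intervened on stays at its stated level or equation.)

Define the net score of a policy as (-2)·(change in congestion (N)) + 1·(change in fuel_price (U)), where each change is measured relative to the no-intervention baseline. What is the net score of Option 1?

Baseline:
  S = 74
  L = 18
  U = 160 − 74 = 86
  N = -49 − 6·74 + 3·18 − 4·86 = -783
Option 1 (L := 76, S − 31):
  S = 74 − 31 = 43
  L = 76
  U = 160 − 43 = 117
  N = -49 − 6·43 + 3·76 − 4·117 = -547
ΔN = -547 − (-783) = 236; ΔU = 117 − 86 = 31
Score = (-2)·236 + 1·31 = -441

-441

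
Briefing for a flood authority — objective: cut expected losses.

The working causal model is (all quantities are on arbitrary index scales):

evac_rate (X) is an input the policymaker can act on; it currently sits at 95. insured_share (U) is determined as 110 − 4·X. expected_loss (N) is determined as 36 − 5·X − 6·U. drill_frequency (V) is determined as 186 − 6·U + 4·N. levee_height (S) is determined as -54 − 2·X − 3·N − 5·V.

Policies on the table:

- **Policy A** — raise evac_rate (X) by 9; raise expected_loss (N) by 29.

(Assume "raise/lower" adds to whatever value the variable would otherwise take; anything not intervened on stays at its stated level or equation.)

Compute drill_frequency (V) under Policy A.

7546

Policy A (X + 9, N + 29):
  X = 95 + 9 = 104
  U = 110 − 4·104 = -306
  N = 36 − 5·104 − 6·(-306) (+29 from intervention) = 1381
  V = 186 − 6·(-306) + 4·1381 = 7546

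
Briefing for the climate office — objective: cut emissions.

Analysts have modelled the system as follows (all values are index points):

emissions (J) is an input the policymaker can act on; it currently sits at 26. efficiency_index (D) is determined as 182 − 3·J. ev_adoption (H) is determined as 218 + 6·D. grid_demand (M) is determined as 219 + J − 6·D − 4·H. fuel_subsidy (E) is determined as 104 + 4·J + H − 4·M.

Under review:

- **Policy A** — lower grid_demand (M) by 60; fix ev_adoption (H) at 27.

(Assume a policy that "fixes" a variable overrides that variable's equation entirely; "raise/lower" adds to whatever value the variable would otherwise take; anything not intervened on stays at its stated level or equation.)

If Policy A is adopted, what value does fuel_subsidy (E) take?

2423

Policy A (M − 60, H := 27):
  J = 26
  D = 182 − 3·26 = 104
  H = 27
  M = 219 + 26 − 6·104 − 4·27 (−60 from intervention) = -547
  E = 104 + 4·26 + 27 − 4·(-547) = 2423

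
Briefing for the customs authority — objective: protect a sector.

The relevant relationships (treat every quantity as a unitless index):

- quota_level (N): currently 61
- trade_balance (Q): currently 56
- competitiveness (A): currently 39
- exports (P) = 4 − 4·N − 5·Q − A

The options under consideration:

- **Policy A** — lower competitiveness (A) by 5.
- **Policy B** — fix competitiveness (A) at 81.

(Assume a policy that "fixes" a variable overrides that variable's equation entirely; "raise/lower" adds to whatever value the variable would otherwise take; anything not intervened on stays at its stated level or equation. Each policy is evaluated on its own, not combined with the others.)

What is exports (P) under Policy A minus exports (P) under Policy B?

Policy A (A − 5):
  N = 61
  Q = 56
  A = 39 − 5 = 34
  P = 4 − 4·61 − 5·56 − 34 = -554
Policy B (A := 81):
  N = 61
  Q = 56
  A = 81
  P = 4 − 4·61 − 5·56 − 81 = -601
P: -554 − (-601) = 47

47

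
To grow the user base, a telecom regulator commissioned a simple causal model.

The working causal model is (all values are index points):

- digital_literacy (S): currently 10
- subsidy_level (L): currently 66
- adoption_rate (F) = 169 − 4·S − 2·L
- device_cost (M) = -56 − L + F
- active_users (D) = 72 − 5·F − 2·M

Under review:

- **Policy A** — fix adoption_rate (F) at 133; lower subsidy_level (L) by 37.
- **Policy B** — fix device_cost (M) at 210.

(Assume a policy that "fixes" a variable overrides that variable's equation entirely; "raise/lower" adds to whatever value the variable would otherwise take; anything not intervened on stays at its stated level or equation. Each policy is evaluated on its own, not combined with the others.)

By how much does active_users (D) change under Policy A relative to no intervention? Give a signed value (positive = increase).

-1026

Baseline:
  S = 10
  L = 66
  F = 169 − 4·10 − 2·66 = -3
  M = -56 − 66 + (-3) = -125
  D = 72 − 5·(-3) − 2·(-125) = 337
Policy A (F := 133, L − 37):
  S = 10
  L = 66 − 37 = 29
  F = 133
  M = -56 − 29 + 133 = 48
  D = 72 − 5·133 − 2·48 = -689
Change in D: -689 − 337 = -1026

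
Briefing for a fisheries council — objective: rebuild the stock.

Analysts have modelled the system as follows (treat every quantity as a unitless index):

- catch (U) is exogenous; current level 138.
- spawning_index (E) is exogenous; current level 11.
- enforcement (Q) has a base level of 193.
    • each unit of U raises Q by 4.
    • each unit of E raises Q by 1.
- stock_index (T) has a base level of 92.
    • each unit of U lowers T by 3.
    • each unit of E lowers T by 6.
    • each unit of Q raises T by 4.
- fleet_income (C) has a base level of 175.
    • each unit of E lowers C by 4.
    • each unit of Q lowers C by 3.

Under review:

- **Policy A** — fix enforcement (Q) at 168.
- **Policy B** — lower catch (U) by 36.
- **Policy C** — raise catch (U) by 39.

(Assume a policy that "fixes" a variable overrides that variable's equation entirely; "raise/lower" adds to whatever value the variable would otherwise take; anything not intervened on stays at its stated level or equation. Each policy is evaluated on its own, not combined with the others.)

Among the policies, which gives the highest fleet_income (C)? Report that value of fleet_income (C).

Policy A (Q := 168):
  U = 138
  E = 11
  Q = 168
  C = 175 − 4·11 − 3·168 = -373
Policy B (U − 36):
  U = 138 − 36 = 102
  E = 11
  Q = 193 + 4·102 + 11 = 612
  C = 175 − 4·11 − 3·612 = -1705
Policy C (U + 39):
  U = 138 + 39 = 177
  E = 11
  Q = 193 + 4·177 + 11 = 912
  C = 175 − 4·11 − 3·912 = -2605
Comparing — Policy A: C=-373, Policy B: C=-1705, Policy C: C=-2605. Highest is -373 (Policy A).

-373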